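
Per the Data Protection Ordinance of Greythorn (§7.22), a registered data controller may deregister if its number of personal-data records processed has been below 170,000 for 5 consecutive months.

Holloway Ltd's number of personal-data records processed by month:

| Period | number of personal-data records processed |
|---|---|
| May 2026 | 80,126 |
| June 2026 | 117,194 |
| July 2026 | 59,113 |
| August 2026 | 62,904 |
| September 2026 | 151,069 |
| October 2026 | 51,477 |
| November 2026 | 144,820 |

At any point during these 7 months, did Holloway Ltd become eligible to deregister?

Yes

Months below 170,000: May 2026, June 2026, July 2026, August 2026, September 2026, October 2026, November 2026.
Longest run of consecutive months below the threshold: 7.
7 ≥ 5, so Holloway Ltd became eligible.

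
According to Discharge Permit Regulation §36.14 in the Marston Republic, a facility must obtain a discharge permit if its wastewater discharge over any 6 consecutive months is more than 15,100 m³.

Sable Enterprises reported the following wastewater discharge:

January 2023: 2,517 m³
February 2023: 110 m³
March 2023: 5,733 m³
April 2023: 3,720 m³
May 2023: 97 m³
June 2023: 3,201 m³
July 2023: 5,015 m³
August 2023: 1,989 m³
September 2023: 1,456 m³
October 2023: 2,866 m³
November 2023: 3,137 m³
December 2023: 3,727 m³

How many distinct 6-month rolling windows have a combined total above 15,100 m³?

January 2023–June 2023: 2,517 m³ + 110 m³ + 5,733 m³ + 3,720 m³ + 97 m³ + 3,201 m³ = 15,378 m³ (over)
February 2023–July 2023: 110 m³ + 5,733 m³ + 3,720 m³ + 97 m³ + 3,201 m³ + 5,015 m³ = 17,876 m³ (over)
March 2023–August 2023: 5,733 m³ + 3,720 m³ + 97 m³ + 3,201 m³ + 5,015 m³ + 1,989 m³ = 19,755 m³ (over)
April 2023–September 2023: 3,720 m³ + 97 m³ + 3,201 m³ + 5,015 m³ + 1,989 m³ + 1,456 m³ = 15,478 m³ (over)
May 2023–October 2023: 97 m³ + 3,201 m³ + 5,015 m³ + 1,989 m³ + 1,456 m³ + 2,866 m³ = 14,624 m³ (under)
June 2023–November 2023: 3,201 m³ + 5,015 m³ + 1,989 m³ + 1,456 m³ + 2,866 m³ + 3,137 m³ = 17,664 m³ (over)
July 2023–December 2023: 5,015 m³ + 1,989 m³ + 1,456 m³ + 2,866 m³ + 3,137 m³ + 3,727 m³ = 18,190 m³ (over)
6 windows exceed the threshold.

6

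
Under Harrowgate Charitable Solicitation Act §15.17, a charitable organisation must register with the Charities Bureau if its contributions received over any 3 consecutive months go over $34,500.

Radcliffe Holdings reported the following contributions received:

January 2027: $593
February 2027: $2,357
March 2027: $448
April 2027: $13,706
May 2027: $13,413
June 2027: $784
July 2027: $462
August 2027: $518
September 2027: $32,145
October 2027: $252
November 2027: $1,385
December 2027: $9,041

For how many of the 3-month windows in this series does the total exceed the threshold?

January 2027–March 2027: $593 + $2,357 + $448 = $3,398 (under)
February 2027–April 2027: $2,357 + $448 + $13,706 = $16,511 (under)
March 2027–May 2027: $448 + $13,706 + $13,413 = $27,567 (under)
April 2027–June 2027: $13,706 + $13,413 + $784 = $27,903 (under)
May 2027–July 2027: $13,413 + $784 + $462 = $14,659 (under)
June 2027–August 2027: $784 + $462 + $518 = $1,764 (under)
July 2027–September 2027: $462 + $518 + $32,145 = $33,125 (under)
August 2027–October 2027: $518 + $32,145 + $252 = $32,915 (under)
September 2027–November 2027: $32,145 + $252 + $1,385 = $33,782 (under)
October 2027–December 2027: $252 + $1,385 + $9,041 = $10,678 (under)
0 windows exceed the threshold.

0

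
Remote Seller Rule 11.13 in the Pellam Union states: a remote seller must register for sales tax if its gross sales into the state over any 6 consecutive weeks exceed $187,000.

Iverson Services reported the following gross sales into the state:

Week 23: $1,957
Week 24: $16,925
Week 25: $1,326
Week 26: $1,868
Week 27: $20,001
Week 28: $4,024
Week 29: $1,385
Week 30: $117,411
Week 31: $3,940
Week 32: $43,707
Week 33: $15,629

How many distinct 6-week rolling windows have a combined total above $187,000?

Week 23–Week 28: $1,957 + $16,925 + $1,326 + $1,868 + $20,001 + $4,024 = $46,101 (under)
Week 24–Week 29: $16,925 + $1,326 + $1,868 + $20,001 + $4,024 + $1,385 = $45,529 (under)
Week 25–Week 30: $1,326 + $1,868 + $20,001 + $4,024 + $1,385 + $117,411 = $146,015 (under)
Week 26–Week 31: $1,868 + $20,001 + $4,024 + $1,385 + $117,411 + $3,940 = $148,629 (under)
Week 27–Week 32: $20,001 + $4,024 + $1,385 + $117,411 + $3,940 + $43,707 = $190,468 (over)
Week 28–Week 33: $4,024 + $1,385 + $117,411 + $3,940 + $43,707 + $15,629 = $186,096 (under)
1 window exceeds the threshold.

1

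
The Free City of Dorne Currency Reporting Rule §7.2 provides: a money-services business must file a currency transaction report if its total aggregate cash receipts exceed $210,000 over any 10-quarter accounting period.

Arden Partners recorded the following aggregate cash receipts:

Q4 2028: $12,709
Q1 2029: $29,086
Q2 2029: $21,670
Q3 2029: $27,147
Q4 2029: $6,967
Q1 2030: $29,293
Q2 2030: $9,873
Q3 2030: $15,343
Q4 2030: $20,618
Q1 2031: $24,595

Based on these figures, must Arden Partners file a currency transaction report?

Total aggregate cash receipts: $12,709 + $29,086 + $21,670 + $27,147 + $6,967 + $29,293 + $9,873 + $15,343 + $20,618 + $24,595 = $197,301.
$197,301 ≤ $210,000, so the threshold is not exceeded.

No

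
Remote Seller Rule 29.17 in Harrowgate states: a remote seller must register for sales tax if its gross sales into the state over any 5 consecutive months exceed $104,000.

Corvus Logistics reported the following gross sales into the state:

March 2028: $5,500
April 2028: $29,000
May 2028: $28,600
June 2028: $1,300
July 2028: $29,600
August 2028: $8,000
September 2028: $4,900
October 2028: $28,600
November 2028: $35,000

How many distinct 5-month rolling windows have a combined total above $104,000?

March 2028–July 2028: $5,500 + $29,000 + $28,600 + $1,300 + $29,600 = $94,000 (under)
April 2028–August 2028: $29,000 + $28,600 + $1,300 + $29,600 + $8,000 = $96,500 (under)
May 2028–September 2028: $28,600 + $1,300 + $29,600 + $8,000 + $4,900 = $72,400 (under)
June 2028–October 2028: $1,300 + $29,600 + $8,000 + $4,900 + $28,600 = $72,400 (under)
July 2028–November 2028: $29,600 + $8,000 + $4,900 + $28,600 + $35,000 = $106,100 (over)
1 window exceeds the threshold.

1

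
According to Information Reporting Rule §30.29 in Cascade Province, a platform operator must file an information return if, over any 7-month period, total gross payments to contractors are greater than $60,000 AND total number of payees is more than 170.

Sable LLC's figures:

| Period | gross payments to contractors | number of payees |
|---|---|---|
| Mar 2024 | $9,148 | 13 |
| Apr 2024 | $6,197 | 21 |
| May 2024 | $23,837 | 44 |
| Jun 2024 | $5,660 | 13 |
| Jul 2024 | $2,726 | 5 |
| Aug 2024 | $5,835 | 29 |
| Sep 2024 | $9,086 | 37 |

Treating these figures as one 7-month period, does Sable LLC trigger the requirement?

Total gross payments to contractors: $9,148 + $6,197 + $23,837 + $5,660 + $2,726 + $5,835 + $9,086 = $62,489 (> $60,000).
Total number of payees: 13 + 21 + 44 + 13 + 5 + 29 + 37 = 162 (≤ 170).
The test is 'and': the rule requires both, and at least one is not exceeded.

No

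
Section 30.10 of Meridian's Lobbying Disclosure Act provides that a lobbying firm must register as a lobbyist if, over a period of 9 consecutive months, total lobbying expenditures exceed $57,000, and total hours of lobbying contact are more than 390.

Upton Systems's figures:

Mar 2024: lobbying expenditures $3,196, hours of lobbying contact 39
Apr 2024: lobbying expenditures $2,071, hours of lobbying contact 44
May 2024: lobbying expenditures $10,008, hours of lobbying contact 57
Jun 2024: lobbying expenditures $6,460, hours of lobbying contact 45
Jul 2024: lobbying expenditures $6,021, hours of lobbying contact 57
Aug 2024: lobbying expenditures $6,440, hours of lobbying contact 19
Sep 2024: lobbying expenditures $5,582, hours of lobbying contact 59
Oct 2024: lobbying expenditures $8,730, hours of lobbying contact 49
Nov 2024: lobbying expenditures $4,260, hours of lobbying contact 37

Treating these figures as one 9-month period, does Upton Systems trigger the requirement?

Total lobbying expenditures: $3,196 + $2,071 + $10,008 + $6,460 + $6,021 + $6,440 + $5,582 + $8,730 + $4,260 = $52,768 (≤ $57,000).
Total hours of lobbying contact: 39 + 44 + 57 + 45 + 57 + 19 + 59 + 49 + 37 = 406 (> 390).
The test is 'and': the rule requires both, and at least one is not exceeded.

No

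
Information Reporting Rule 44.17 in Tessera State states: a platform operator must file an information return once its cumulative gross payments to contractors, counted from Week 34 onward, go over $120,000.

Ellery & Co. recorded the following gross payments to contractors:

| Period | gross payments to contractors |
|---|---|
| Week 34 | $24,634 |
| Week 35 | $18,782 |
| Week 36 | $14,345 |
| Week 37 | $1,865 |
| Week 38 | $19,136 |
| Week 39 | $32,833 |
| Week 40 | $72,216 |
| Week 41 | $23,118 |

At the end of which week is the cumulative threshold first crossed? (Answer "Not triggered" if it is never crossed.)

Week 40

Through Week 34: $24,634
Through Week 35: $43,416
Through Week 36: $57,761
Through Week 37: $59,626
Through Week 38: $78,762
Through Week 39: $111,595
Through Week 40: $183,811 ← exceeds threshold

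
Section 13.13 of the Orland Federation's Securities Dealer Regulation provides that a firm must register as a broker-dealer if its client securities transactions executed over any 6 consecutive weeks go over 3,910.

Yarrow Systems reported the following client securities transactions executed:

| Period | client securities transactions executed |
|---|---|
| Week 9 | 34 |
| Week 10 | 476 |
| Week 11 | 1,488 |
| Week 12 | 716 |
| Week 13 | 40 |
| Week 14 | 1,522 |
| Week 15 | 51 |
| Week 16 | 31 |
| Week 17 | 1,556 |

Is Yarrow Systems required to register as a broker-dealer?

Yes

Week 9–Week 14: 34 + 476 + 1,488 + 716 + 40 + 1,522 = 4,276 (over)
Week 10–Week 15: 476 + 1,488 + 716 + 40 + 1,522 + 51 = 4,293 (over)
Week 11–Week 16: 1,488 + 716 + 40 + 1,522 + 51 + 31 = 3,848 (under)
Week 12–Week 17: 716 + 40 + 1,522 + 51 + 31 + 1,556 = 3,916 (over)
At least one window exceeds 3,910.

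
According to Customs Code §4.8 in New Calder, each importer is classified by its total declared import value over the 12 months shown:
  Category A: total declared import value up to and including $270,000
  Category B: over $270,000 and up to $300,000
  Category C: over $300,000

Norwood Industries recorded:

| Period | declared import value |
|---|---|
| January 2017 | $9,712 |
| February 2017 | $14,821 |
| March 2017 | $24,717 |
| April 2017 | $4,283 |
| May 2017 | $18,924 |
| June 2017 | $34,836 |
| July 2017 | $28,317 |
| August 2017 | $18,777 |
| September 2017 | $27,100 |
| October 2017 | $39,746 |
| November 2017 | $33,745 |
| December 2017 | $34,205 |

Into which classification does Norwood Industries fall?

Category B

Total declared import value: $9,712 + $14,821 + $24,717 + $4,283 + $18,924 + $34,836 + $28,317 + $18,777 + $27,100 + $39,746 + $33,745 + $34,205 = $289,183.
$270,000 < $289,183 ≤ $300,000, so Category B applies.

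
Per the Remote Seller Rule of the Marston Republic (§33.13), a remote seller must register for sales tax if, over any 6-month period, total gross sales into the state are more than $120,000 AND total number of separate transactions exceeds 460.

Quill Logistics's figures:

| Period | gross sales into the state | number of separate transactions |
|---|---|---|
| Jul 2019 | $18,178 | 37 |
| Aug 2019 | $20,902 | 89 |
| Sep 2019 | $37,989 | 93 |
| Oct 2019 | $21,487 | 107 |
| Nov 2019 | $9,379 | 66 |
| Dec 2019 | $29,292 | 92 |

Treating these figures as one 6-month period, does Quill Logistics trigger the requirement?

Yes

Total gross sales into the state: $18,178 + $20,902 + $37,989 + $21,487 + $9,379 + $29,292 = $137,227 (> $120,000).
Total number of separate transactions: 37 + 89 + 93 + 107 + 66 + 92 = 484 (> 460).
The test is 'and': both thresholds are exceeded.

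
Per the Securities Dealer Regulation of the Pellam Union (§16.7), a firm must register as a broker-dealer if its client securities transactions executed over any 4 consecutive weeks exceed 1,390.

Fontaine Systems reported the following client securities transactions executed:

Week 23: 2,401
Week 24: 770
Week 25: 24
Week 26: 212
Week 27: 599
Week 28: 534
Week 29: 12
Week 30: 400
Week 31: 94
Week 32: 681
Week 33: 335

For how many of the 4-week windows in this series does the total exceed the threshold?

Week 23–Week 26: 2,401 + 770 + 24 + 212 = 3,407 (over)
Week 24–Week 27: 770 + 24 + 212 + 599 = 1,605 (over)
Week 25–Week 28: 24 + 212 + 599 + 534 = 1,369 (under)
Week 26–Week 29: 212 + 599 + 534 + 12 = 1,357 (under)
Week 27–Week 30: 599 + 534 + 12 + 400 = 1,545 (over)
Week 28–Week 31: 534 + 12 + 400 + 94 = 1,040 (under)
Week 29–Week 32: 12 + 400 + 94 + 681 = 1,187 (under)
Week 30–Week 33: 400 + 94 + 681 + 335 = 1,510 (over)
4 windows exceed the threshold.

4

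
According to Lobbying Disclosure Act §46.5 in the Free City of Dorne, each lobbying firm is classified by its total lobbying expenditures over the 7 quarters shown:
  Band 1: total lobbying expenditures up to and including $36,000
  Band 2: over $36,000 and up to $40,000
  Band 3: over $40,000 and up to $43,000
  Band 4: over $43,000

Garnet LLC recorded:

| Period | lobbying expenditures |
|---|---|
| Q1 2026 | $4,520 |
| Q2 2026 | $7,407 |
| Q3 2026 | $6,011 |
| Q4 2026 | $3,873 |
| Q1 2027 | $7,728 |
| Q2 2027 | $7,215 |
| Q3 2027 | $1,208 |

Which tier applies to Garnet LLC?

Total lobbying expenditures: $4,520 + $7,407 + $6,011 + $3,873 + $7,728 + $7,215 + $1,208 = $37,962.
$36,000 < $37,962 ≤ $40,000, so Band 2 applies.

Band 2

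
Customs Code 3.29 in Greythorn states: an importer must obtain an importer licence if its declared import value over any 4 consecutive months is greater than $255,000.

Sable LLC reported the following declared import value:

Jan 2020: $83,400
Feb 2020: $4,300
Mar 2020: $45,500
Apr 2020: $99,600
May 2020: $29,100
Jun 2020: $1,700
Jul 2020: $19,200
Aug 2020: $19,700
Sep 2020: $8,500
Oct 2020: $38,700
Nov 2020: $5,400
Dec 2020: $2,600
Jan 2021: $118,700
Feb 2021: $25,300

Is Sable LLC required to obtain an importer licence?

Jan 2020–Apr 2020: $83,400 + $4,300 + $45,500 + $99,600 = $232,800 (under)
Feb 2020–May 2020: $4,300 + $45,500 + $99,600 + $29,100 = $178,500 (under)
Mar 2020–Jun 2020: $45,500 + $99,600 + $29,100 + $1,700 = $175,900 (under)
Apr 2020–Jul 2020: $99,600 + $29,100 + $1,700 + $19,200 = $149,600 (under)
May 2020–Aug 2020: $29,100 + $1,700 + $19,200 + $19,700 = $69,700 (under)
Jun 2020–Sep 2020: $1,700 + $19,200 + $19,700 + $8,500 = $49,100 (under)
Jul 2020–Oct 2020: $19,200 + $19,700 + $8,500 + $38,700 = $86,100 (under)
Aug 2020–Nov 2020: $19,700 + $8,500 + $38,700 + $5,400 = $72,300 (under)
Sep 2020–Dec 2020: $8,500 + $38,700 + $5,400 + $2,600 = $55,200 (under)
Oct 2020–Jan 2021: $38,700 + $5,400 + $2,600 + $118,700 = $165,400 (under)
Nov 2020–Feb 2021: $5,400 + $2,600 + $118,700 + $25,300 = $152,000 (under)
No window exceeds $255,000.

No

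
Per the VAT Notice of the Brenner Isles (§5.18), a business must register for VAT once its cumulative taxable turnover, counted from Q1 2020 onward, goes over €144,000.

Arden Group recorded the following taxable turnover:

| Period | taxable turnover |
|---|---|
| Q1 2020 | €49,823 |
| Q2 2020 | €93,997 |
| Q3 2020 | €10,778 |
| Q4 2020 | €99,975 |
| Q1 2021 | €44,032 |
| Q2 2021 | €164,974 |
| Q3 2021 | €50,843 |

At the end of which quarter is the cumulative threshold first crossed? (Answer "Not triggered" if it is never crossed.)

Q3 2020

Through Q1 2020: €49,823
Through Q2 2020: €143,820
Through Q3 2020: €154,598 ← exceeds threshold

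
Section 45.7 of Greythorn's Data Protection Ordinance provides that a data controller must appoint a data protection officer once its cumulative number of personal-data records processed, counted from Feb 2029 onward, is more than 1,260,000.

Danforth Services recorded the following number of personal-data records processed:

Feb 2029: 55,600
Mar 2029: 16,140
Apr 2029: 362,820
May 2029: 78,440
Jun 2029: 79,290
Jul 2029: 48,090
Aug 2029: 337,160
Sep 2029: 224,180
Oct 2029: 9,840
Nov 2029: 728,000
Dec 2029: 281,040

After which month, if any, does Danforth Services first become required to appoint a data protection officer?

Through Feb 2029: 55,600
Through Mar 2029: 71,740
Through Apr 2029: 434,560
Through May 2029: 513,000
Through Jun 2029: 592,290
Through Jul 2029: 640,380
Through Aug 2029: 977,540
Through Sep 2029: 1,201,720
Through Oct 2029: 1,211,560
Through Nov 2029: 1,939,560 ← exceeds threshold

Nov 2029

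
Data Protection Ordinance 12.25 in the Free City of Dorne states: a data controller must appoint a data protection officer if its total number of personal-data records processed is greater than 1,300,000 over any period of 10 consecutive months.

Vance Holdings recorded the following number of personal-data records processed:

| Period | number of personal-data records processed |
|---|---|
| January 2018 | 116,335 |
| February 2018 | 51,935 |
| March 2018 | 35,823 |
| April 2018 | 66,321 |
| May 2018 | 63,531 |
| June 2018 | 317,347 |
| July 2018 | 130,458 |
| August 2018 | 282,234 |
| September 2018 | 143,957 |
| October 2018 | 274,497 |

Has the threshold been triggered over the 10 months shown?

Total number of personal-data records processed: 116,335 + 51,935 + 35,823 + 66,321 + 63,531 + 317,347 + 130,458 + 282,234 + 143,957 + 274,497 = 1,482,438.
1,482,438 > 1,300,000, so the threshold is exceeded.

Yes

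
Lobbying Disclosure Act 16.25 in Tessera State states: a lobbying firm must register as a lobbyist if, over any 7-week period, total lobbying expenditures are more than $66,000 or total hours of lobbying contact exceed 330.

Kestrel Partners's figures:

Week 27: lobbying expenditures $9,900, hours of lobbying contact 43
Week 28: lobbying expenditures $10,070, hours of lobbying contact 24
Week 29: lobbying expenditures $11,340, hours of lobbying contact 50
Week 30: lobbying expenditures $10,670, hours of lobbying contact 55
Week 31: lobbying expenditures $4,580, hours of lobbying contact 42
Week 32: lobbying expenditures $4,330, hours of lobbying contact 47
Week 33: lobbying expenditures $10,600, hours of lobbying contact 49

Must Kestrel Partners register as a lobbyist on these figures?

No

Total lobbying expenditures: $9,900 + $10,070 + $11,340 + $10,670 + $4,580 + $4,330 + $10,600 = $61,490 (≤ $66,000).
Total hours of lobbying contact: 43 + 24 + 50 + 55 + 42 + 47 + 49 = 310 (≤ 330).
The test is 'or': neither threshold is exceeded.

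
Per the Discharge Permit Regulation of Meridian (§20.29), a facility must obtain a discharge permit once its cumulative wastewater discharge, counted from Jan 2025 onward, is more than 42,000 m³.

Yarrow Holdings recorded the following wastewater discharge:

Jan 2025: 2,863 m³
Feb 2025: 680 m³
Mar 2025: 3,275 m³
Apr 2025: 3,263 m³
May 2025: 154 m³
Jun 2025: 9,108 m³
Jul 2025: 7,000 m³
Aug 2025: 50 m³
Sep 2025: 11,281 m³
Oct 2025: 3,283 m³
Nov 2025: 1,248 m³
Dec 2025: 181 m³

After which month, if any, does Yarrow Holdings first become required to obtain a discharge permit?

Nov 2025

Through Jan 2025: 2,863 m³
Through Feb 2025: 3,543 m³
Through Mar 2025: 6,818 m³
Through Apr 2025: 10,081 m³
Through May 2025: 10,235 m³
Through Jun 2025: 19,343 m³
Through Jul 2025: 26,343 m³
Through Aug 2025: 26,393 m³
Through Sep 2025: 37,674 m³
Through Oct 2025: 40,957 m³
Through Nov 2025: 42,205 m³ ← exceeds threshold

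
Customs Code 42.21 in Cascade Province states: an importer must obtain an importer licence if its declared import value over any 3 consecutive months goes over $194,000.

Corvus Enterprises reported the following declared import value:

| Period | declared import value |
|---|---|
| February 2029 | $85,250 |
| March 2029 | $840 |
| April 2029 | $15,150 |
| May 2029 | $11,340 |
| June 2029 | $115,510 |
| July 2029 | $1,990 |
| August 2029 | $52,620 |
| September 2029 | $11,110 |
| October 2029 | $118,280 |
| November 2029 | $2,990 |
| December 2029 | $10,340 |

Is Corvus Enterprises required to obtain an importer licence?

February 2029–April 2029: $85,250 + $840 + $15,150 = $101,240 (under)
March 2029–May 2029: $840 + $15,150 + $11,340 = $27,330 (under)
April 2029–June 2029: $15,150 + $11,340 + $115,510 = $142,000 (under)
May 2029–July 2029: $11,340 + $115,510 + $1,990 = $128,840 (under)
June 2029–August 2029: $115,510 + $1,990 + $52,620 = $170,120 (under)
July 2029–September 2029: $1,990 + $52,620 + $11,110 = $65,720 (under)
August 2029–October 2029: $52,620 + $11,110 + $118,280 = $182,010 (under)
September 2029–November 2029: $11,110 + $118,280 + $2,990 = $132,380 (under)
October 2029–December 2029: $118,280 + $2,990 + $10,340 = $131,610 (under)
No window exceeds $194,000.

No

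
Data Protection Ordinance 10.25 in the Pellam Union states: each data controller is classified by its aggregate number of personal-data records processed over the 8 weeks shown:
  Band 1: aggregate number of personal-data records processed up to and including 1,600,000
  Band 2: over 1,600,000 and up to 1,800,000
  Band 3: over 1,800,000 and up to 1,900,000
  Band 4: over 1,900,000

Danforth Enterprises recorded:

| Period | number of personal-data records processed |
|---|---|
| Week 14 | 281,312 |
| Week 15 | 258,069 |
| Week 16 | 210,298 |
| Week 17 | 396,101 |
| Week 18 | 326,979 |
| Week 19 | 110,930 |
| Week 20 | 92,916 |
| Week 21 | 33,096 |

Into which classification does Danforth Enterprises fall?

Aggregate number of personal-data records processed: 281,312 + 258,069 + 210,298 + 396,101 + 326,979 + 110,930 + 92,916 + 33,096 = 1,709,701.
1,600,000 < 1,709,701 ≤ 1,800,000, so Band 2 applies.

Band 2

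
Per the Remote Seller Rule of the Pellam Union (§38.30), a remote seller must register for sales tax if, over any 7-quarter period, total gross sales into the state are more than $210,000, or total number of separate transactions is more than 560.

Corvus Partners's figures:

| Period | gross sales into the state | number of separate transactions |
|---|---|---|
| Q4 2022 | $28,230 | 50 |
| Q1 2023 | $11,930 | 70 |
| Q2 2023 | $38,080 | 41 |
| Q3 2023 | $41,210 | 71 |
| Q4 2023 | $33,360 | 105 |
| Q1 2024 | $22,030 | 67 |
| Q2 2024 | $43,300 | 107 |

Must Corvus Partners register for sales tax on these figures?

Yes

Total gross sales into the state: $28,230 + $11,930 + $38,080 + $41,210 + $33,360 + $22,030 + $43,300 = $218,140 (> $210,000).
Total number of separate transactions: 50 + 70 + 41 + 71 + 105 + 67 + 107 = 511 (≤ 560).
The test is 'or': at least one threshold is exceeded.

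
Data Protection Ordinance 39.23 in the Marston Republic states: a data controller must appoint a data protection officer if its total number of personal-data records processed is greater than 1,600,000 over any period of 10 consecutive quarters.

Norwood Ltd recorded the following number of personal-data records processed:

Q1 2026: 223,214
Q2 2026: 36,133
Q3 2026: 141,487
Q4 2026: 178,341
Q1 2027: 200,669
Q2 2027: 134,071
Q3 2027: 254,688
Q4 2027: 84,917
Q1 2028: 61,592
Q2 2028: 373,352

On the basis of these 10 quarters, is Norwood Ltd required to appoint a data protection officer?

Yes

Total number of personal-data records processed: 223,214 + 36,133 + 141,487 + 178,341 + 200,669 + 134,071 + 254,688 + 84,917 + 61,592 + 373,352 = 1,688,464.
1,688,464 > 1,600,000, so the threshold is exceeded.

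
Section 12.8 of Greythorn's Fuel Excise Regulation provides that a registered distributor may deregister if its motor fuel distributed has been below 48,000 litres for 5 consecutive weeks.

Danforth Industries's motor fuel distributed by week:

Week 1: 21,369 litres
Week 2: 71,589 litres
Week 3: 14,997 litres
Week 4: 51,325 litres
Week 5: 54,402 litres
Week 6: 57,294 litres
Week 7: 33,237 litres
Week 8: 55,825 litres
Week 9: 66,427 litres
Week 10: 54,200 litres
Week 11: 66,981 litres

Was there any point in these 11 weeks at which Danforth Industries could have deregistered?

No

Weeks below 48,000 litres: Week 1, Week 3, Week 7.
Longest run of consecutive weeks below the threshold: 1.
1 < 5, so Danforth Industries never became eligible.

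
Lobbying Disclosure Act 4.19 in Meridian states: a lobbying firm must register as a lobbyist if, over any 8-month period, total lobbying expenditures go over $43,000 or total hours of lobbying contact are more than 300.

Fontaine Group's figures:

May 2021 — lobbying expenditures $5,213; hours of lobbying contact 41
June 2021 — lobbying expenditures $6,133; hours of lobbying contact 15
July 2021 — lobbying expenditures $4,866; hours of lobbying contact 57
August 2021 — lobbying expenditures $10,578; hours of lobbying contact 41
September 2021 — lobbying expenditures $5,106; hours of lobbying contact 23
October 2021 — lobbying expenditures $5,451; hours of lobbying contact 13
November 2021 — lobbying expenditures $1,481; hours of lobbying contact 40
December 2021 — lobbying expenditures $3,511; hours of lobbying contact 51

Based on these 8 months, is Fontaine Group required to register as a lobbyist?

Total lobbying expenditures: $5,213 + $6,133 + $4,866 + $10,578 + $5,106 + $5,451 + $1,481 + $3,511 = $42,339 (≤ $43,000).
Total hours of lobbying contact: 41 + 15 + 57 + 41 + 23 + 13 + 40 + 51 = 281 (≤ 300).
The test is 'or': neither threshold is exceeded.

No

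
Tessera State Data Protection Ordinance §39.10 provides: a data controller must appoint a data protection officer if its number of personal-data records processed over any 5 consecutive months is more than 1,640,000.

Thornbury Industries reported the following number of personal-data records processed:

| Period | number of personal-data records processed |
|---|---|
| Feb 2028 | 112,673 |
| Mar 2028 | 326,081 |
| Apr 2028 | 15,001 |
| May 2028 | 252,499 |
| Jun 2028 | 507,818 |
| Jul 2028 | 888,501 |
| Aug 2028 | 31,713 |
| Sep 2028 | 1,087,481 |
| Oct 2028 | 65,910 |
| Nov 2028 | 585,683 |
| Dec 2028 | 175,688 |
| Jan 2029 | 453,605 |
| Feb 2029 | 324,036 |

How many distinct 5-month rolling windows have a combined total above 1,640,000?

Feb 2028–Jun 2028: 112,673 + 326,081 + 15,001 + 252,499 + 507,818 = 1,214,072 (under)
Mar 2028–Jul 2028: 326,081 + 15,001 + 252,499 + 507,818 + 888,501 = 1,989,900 (over)
Apr 2028–Aug 2028: 15,001 + 252,499 + 507,818 + 888,501 + 31,713 = 1,695,532 (over)
May 2028–Sep 2028: 252,499 + 507,818 + 888,501 + 31,713 + 1,087,481 = 2,768,012 (over)
Jun 2028–Oct 2028: 507,818 + 888,501 + 31,713 + 1,087,481 + 65,910 = 2,581,423 (over)
Jul 2028–Nov 2028: 888,501 + 31,713 + 1,087,481 + 65,910 + 585,683 = 2,659,288 (over)
Aug 2028–Dec 2028: 31,713 + 1,087,481 + 65,910 + 585,683 + 175,688 = 1,946,475 (over)
Sep 2028–Jan 2029: 1,087,481 + 65,910 + 585,683 + 175,688 + 453,605 = 2,368,367 (over)
Oct 2028–Feb 2029: 65,910 + 585,683 + 175,688 + 453,605 + 324,036 = 1,604,922 (under)
7 windows exceed the threshold.

7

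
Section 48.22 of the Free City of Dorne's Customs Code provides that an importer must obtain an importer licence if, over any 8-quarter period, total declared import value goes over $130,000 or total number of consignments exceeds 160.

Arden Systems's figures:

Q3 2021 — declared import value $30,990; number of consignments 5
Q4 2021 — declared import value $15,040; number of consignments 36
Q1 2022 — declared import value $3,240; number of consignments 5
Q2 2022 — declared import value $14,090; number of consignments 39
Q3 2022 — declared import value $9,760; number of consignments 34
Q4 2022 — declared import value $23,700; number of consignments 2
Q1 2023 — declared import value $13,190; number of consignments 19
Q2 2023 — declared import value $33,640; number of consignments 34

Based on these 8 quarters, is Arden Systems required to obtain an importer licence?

Yes

Total declared import value: $30,990 + $15,040 + $3,240 + $14,090 + $9,760 + $23,700 + $13,190 + $33,640 = $143,650 (> $130,000).
Total number of consignments: 5 + 36 + 5 + 39 + 34 + 2 + 19 + 34 = 174 (> 160).
The test is 'or': at least one threshold is exceeded.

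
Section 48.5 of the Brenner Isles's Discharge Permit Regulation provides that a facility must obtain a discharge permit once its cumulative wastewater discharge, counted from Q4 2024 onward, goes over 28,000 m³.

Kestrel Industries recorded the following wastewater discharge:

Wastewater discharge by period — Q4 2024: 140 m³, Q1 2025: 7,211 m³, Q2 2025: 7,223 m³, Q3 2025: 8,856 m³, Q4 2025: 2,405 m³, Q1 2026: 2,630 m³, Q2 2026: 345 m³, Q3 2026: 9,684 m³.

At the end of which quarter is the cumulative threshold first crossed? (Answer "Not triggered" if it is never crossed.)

Through Q4 2024: 140 m³
Through Q1 2025: 7,351 m³
Through Q2 2025: 14,574 m³
Through Q3 2025: 23,430 m³
Through Q4 2025: 25,835 m³
Through Q1 2026: 28,465 m³ ← exceeds threshold

Q1 2026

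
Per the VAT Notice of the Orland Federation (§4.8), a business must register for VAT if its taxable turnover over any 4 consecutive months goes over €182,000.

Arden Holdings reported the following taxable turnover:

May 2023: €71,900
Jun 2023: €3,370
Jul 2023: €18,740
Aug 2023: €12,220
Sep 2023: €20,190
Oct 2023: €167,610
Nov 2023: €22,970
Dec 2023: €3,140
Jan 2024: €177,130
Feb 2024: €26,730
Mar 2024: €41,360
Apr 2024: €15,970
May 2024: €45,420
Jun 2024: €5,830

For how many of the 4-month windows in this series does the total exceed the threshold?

7

May 2023–Aug 2023: €71,900 + €3,370 + €18,740 + €12,220 = €106,230 (under)
Jun 2023–Sep 2023: €3,370 + €18,740 + €12,220 + €20,190 = €54,520 (under)
Jul 2023–Oct 2023: €18,740 + €12,220 + €20,190 + €167,610 = €218,760 (over)
Aug 2023–Nov 2023: €12,220 + €20,190 + €167,610 + €22,970 = €222,990 (over)
Sep 2023–Dec 2023: €20,190 + €167,610 + €22,970 + €3,140 = €213,910 (over)
Oct 2023–Jan 2024: €167,610 + €22,970 + €3,140 + €177,130 = €370,850 (over)
Nov 2023–Feb 2024: €22,970 + €3,140 + €177,130 + €26,730 = €229,970 (over)
Dec 2023–Mar 2024: €3,140 + €177,130 + €26,730 + €41,360 = €248,360 (over)
Jan 2024–Apr 2024: €177,130 + €26,730 + €41,360 + €15,970 = €261,190 (over)
Feb 2024–May 2024: €26,730 + €41,360 + €15,970 + €45,420 = €129,480 (under)
Mar 2024–Jun 2024: €41,360 + €15,970 + €45,420 + €5,830 = €108,580 (under)
7 windows exceed the threshold.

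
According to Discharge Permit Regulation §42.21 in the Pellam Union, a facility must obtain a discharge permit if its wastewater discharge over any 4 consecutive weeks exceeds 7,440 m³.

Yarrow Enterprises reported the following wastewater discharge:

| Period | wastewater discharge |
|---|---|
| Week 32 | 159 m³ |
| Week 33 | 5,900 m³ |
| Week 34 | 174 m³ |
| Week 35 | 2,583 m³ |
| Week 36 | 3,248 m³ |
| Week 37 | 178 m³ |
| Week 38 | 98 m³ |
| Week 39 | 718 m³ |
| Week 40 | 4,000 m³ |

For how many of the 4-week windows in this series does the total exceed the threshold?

Week 32–Week 35: 159 m³ + 5,900 m³ + 174 m³ + 2,583 m³ = 8,816 m³ (over)
Week 33–Week 36: 5,900 m³ + 174 m³ + 2,583 m³ + 3,248 m³ = 11,905 m³ (over)
Week 34–Week 37: 174 m³ + 2,583 m³ + 3,248 m³ + 178 m³ = 6,183 m³ (under)
Week 35–Week 38: 2,583 m³ + 3,248 m³ + 178 m³ + 98 m³ = 6,107 m³ (under)
Week 36–Week 39: 3,248 m³ + 178 m³ + 98 m³ + 718 m³ = 4,242 m³ (under)
Week 37–Week 40: 178 m³ + 98 m³ + 718 m³ + 4,000 m³ = 4,994 m³ (under)
2 windows exceed the threshold.

2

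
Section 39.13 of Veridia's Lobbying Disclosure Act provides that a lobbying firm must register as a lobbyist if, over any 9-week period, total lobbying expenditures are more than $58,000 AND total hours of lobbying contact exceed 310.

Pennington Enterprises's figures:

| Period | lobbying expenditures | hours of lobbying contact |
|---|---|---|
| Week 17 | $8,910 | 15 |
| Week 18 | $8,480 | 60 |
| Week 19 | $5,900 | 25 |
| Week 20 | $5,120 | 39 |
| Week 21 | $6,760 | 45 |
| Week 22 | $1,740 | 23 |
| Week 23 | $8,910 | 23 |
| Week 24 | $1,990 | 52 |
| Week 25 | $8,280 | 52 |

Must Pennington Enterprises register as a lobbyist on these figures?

No

Total lobbying expenditures: $8,910 + $8,480 + $5,900 + $5,120 + $6,760 + $1,740 + $8,910 + $1,990 + $8,280 = $56,090 (≤ $58,000).
Total hours of lobbying contact: 15 + 60 + 25 + 39 + 45 + 23 + 23 + 52 + 52 = 334 (> 310).
The test is 'and': the rule requires both, and at least one is not exceeded.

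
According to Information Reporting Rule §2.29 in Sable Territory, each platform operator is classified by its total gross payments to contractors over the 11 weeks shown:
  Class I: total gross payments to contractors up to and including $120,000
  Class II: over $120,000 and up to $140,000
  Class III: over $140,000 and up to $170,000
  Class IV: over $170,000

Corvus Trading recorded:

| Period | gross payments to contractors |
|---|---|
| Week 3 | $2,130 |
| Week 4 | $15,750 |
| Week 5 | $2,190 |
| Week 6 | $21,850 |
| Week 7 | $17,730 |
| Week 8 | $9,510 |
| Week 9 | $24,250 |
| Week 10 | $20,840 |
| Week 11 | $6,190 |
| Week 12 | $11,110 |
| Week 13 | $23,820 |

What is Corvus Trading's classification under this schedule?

Total gross payments to contractors: $2,130 + $15,750 + $2,190 + $21,850 + $17,730 + $9,510 + $24,250 + $20,840 + $6,190 + $11,110 + $23,820 = $155,370.
$140,000 < $155,370 ≤ $170,000, so Class III applies.

Class III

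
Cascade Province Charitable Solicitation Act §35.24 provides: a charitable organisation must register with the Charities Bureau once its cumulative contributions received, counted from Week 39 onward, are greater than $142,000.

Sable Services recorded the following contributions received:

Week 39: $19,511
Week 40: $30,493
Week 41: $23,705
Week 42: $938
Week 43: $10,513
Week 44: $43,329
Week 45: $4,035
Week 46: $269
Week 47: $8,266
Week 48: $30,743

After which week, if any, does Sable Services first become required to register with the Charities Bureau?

Through Week 39: $19,511
Through Week 40: $50,004
Through Week 41: $73,709
Through Week 42: $74,647
Through Week 43: $85,160
Through Week 44: $128,489
Through Week 45: $132,524
Through Week 46: $132,793
Through Week 47: $141,059
Through Week 48: $171,802 ← exceeds threshold

Week 48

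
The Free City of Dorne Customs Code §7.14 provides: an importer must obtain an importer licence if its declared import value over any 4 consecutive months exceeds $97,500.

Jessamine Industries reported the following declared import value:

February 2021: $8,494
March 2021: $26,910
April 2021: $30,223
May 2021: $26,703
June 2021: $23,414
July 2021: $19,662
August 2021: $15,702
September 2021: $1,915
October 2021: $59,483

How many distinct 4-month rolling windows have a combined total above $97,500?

2

February 2021–May 2021: $8,494 + $26,910 + $30,223 + $26,703 = $92,330 (under)
March 2021–June 2021: $26,910 + $30,223 + $26,703 + $23,414 = $107,250 (over)
April 2021–July 2021: $30,223 + $26,703 + $23,414 + $19,662 = $100,002 (over)
May 2021–August 2021: $26,703 + $23,414 + $19,662 + $15,702 = $85,481 (under)
June 2021–September 2021: $23,414 + $19,662 + $15,702 + $1,915 = $60,693 (under)
July 2021–October 2021: $19,662 + $15,702 + $1,915 + $59,483 = $96,762 (under)
2 windows exceed the threshold.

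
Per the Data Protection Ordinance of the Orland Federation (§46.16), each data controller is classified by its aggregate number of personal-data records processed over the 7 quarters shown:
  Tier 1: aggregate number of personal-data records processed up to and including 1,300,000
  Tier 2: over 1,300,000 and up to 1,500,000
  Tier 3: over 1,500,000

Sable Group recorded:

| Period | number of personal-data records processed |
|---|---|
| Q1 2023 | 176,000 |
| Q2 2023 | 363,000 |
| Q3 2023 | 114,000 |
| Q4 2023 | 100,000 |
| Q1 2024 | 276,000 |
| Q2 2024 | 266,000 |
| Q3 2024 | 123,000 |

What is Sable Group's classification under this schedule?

Tier 2

Aggregate number of personal-data records processed: 176,000 + 363,000 + 114,000 + 100,000 + 276,000 + 266,000 + 123,000 = 1,418,000.
1,300,000 < 1,418,000 ≤ 1,500,000, so Tier 2 applies.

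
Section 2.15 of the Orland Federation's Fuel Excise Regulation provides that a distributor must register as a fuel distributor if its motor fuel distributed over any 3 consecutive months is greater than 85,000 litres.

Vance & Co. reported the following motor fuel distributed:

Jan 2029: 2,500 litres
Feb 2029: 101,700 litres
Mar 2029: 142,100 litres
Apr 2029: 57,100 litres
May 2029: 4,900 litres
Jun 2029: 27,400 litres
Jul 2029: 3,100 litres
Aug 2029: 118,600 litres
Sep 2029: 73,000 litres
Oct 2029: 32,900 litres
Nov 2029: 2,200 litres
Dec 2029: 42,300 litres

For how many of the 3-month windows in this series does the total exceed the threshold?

8

Jan 2029–Mar 2029: 2,500 litres + 101,700 litres + 142,100 litres = 246,300 litres (over)
Feb 2029–Apr 2029: 101,700 litres + 142,100 litres + 57,100 litres = 300,900 litres (over)
Mar 2029–May 2029: 142,100 litres + 57,100 litres + 4,900 litres = 204,100 litres (over)
Apr 2029–Jun 2029: 57,100 litres + 4,900 litres + 27,400 litres = 89,400 litres (over)
May 2029–Jul 2029: 4,900 litres + 27,400 litres + 3,100 litres = 35,400 litres (under)
Jun 2029–Aug 2029: 27,400 litres + 3,100 litres + 118,600 litres = 149,100 litres (over)
Jul 2029–Sep 2029: 3,100 litres + 118,600 litres + 73,000 litres = 194,700 litres (over)
Aug 2029–Oct 2029: 118,600 litres + 73,000 litres + 32,900 litres = 224,500 litres (over)
Sep 2029–Nov 2029: 73,000 litres + 32,900 litres + 2,200 litres = 108,100 litres (over)
Oct 2029–Dec 2029: 32,900 litres + 2,200 litres + 42,300 litres = 77,400 litres (under)
8 windows exceed the threshold.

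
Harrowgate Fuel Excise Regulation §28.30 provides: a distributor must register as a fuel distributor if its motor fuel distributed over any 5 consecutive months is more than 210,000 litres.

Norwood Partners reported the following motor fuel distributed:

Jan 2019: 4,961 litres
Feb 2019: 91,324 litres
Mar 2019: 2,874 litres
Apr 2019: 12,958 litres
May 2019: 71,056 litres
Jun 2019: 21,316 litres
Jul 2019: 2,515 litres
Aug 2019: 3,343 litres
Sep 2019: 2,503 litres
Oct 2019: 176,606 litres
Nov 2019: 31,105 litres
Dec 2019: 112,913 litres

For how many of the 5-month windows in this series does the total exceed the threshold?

2

Jan 2019–May 2019: 4,961 litres + 91,324 litres + 2,874 litres + 12,958 litres + 71,056 litres = 183,173 litres (under)
Feb 2019–Jun 2019: 91,324 litres + 2,874 litres + 12,958 litres + 71,056 litres + 21,316 litres = 199,528 litres (under)
Mar 2019–Jul 2019: 2,874 litres + 12,958 litres + 71,056 litres + 21,316 litres + 2,515 litres = 110,719 litres (under)
Apr 2019–Aug 2019: 12,958 litres + 71,056 litres + 21,316 litres + 2,515 litres + 3,343 litres = 111,188 litres (under)
May 2019–Sep 2019: 71,056 litres + 21,316 litres + 2,515 litres + 3,343 litres + 2,503 litres = 100,733 litres (under)
Jun 2019–Oct 2019: 21,316 litres + 2,515 litres + 3,343 litres + 2,503 litres + 176,606 litres = 206,283 litres (under)
Jul 2019–Nov 2019: 2,515 litres + 3,343 litres + 2,503 litres + 176,606 litres + 31,105 litres = 216,072 litres (over)
Aug 2019–Dec 2019: 3,343 litres + 2,503 litres + 176,606 litres + 31,105 litres + 112,913 litres = 326,470 litres (over)
2 windows exceed the threshold.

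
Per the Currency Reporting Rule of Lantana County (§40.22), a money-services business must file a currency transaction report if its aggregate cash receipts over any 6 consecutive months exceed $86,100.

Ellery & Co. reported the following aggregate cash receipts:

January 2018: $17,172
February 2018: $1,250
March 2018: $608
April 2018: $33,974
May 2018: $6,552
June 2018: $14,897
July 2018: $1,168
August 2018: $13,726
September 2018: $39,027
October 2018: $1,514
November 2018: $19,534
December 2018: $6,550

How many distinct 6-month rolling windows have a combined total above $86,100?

January 2018–June 2018: $17,172 + $1,250 + $608 + $33,974 + $6,552 + $14,897 = $74,453 (under)
February 2018–July 2018: $1,250 + $608 + $33,974 + $6,552 + $14,897 + $1,168 = $58,449 (under)
March 2018–August 2018: $608 + $33,974 + $6,552 + $14,897 + $1,168 + $13,726 = $70,925 (under)
April 2018–September 2018: $33,974 + $6,552 + $14,897 + $1,168 + $13,726 + $39,027 = $109,344 (over)
May 2018–October 2018: $6,552 + $14,897 + $1,168 + $13,726 + $39,027 + $1,514 = $76,884 (under)
June 2018–November 2018: $14,897 + $1,168 + $13,726 + $39,027 + $1,514 + $19,534 = $89,866 (over)
July 2018–December 2018: $1,168 + $13,726 + $39,027 + $1,514 + $19,534 + $6,550 = $81,519 (under)
2 windows exceed the threshold.

2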